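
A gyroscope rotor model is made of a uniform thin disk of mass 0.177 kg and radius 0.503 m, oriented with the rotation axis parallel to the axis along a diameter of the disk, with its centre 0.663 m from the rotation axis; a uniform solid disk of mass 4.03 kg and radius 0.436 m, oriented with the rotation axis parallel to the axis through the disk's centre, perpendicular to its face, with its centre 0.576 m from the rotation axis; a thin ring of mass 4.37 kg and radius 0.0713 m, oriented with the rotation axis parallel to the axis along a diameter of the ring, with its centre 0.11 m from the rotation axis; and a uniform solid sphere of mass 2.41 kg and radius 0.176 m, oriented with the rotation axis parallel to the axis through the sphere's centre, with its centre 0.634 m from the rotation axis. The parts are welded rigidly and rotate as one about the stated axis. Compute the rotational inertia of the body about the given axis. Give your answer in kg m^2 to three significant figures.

Thin disk: I_cm = (1/4)MR² = (1/4)(0.177)(0.503)² = 0.011196 kg m^2; centre at d = 0.663 m, so I = I_cm + Md² gives I = 0.011196 + (0.177)(0.663)² = 0.088999 kg m^2.
Solid disk: I_cm = (1/2)MR² = (1/2)(4.03)(0.436)² = 0.38304 kg m^2; centre at d = 0.576 m, so I = I_cm + Md² gives I = 0.38304 + (4.03)(0.576)² = 1.7201 kg m^2.
Thin ring: I_cm = (1/2)MR² = (1/2)(4.37)(0.0713)² = 0.011108 kg m^2; centre at d = 0.11 m, so I = I_cm + Md² gives I = 0.011108 + (4.37)(0.11)² = 0.063985 kg m^2.
Solid sphere: I_cm = (2/5)MR² = (2/5)(2.41)(0.176)² = 0.029861 kg m^2; centre at d = 0.634 m, so I = I_cm + Md² gives I = 0.029861 + (2.41)(0.634)² = 0.99857 kg m^2.
Total I = 0.088999 + 1.7201 + 0.063985 + 0.99857 = 2.8717 kg m^2.

2.87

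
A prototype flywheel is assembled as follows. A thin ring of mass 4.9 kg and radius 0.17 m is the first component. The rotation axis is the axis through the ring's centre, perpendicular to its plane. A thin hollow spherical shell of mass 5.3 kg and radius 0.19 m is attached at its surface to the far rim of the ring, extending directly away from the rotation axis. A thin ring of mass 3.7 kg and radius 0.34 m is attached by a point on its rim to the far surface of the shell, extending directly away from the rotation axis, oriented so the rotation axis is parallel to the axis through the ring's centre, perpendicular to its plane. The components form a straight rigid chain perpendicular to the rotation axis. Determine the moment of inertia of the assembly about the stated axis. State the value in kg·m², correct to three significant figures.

Thin ring: I_cm = MR² = (4.9)(0.17)² = 0.14161 kg·m²; axis through the centre, so I = 0.14161 kg·m².
Spherical shell: I_cm = (2/3)MR² = (2/3)(5.3)(0.19)² = 0.12755 kg·m²; centre at d = 0.17 + 0.19 = 0.36 m, so I = I_cm + Md² gives I = 0.12755 + (5.3)(0.36)² = 0.81443 kg·m².
Thin ring: I_cm = MR² = (3.7)(0.34)² = 0.42772 kg·m²; centre at d = 0.17 + 0.19 + 0.19 + 0.34 = 0.89 m, so I = I_cm + Md² gives I = 0.42772 + (3.7)(0.89)² = 3.3585 kg·m².
Total I = 0.14161 + 0.81443 + 3.3585 = 4.3145 kg·m².

4.31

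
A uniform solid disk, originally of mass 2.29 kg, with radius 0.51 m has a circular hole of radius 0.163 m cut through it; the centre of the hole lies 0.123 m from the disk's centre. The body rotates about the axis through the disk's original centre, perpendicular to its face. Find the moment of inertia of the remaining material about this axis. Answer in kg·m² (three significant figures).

0.291

Unpierced body about its centre: I₀ = (1/2)MR² = (1/2)(2.29)(0.51)² = 0.29781 kg·m².
The removed disk has mass m = M·(r/R)² = (2.29)(0.163/0.51)² = 0.23392 kg (same uniform areal density).
Its moment of inertia about the rotation axis (parallel-axis theorem): I_hole = (1/2)mr² + md² = (1/2)(0.23392)(0.163)² + (0.23392)(0.123)² = 0.0066465 kg·m².
Treating the hole as negative mass, I = I₀ − I_hole = 0.29781 − 0.0066465 = 0.29117 kg·m².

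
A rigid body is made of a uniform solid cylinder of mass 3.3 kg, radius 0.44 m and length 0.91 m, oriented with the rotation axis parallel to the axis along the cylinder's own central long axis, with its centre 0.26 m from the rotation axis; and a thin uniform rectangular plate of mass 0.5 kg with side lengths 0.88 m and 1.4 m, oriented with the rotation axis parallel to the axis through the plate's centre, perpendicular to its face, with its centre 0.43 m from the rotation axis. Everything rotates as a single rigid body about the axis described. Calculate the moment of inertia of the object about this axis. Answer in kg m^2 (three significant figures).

Solid cylinder: I_cm = (1/2)MR² = (1/2)(3.3)(0.44)² = 0.31944 kg m^2; centre at d = 0.26 m, so I = I_cm + Md² gives I = 0.31944 + (3.3)(0.26)² = 0.54252 kg m^2.
Rectangular plate: I_cm = (1/12)M(a²+b²) = (1/12)(0.5)[(0.88)² + (1.4)²] = 0.11393 kg m^2; centre at d = 0.43 m, so I = I_cm + Md² gives I = 0.11393 + (0.5)(0.43)² = 0.20638 kg m^2.
Total I = 0.54252 + 0.20638 = 0.7489 kg m^2.

0.749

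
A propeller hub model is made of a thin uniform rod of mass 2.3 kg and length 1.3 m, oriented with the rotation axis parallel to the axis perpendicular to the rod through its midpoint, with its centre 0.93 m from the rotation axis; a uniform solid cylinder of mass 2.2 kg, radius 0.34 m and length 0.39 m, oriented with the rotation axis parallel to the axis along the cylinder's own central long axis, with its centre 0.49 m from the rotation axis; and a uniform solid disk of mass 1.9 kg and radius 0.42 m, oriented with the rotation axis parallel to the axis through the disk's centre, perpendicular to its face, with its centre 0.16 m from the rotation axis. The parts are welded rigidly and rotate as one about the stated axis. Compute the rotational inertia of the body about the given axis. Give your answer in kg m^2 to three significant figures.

3.18

Thin rod: I_cm = (1/12)ML² = (1/12)(2.3)(1.3)² = 0.32392 kg m^2; centre at d = 0.93 m, so the parallel axis theorem gives I = 0.32392 + (2.3)(0.93)² = 2.3132 kg m^2.
Solid cylinder: I_cm = (1/2)MR² = (1/2)(2.2)(0.34)² = 0.12716 kg m^2; centre at d = 0.49 m, so the parallel axis theorem gives I = 0.12716 + (2.2)(0.49)² = 0.65538 kg m^2.
Solid disk: I_cm = (1/2)MR² = (1/2)(1.9)(0.42)² = 0.16758 kg m^2; centre at d = 0.16 m, so the parallel axis theorem gives I = 0.16758 + (1.9)(0.16)² = 0.21622 kg m^2.
Total I = 2.3132 + 0.65538 + 0.21622 = 3.1848 kg m^2.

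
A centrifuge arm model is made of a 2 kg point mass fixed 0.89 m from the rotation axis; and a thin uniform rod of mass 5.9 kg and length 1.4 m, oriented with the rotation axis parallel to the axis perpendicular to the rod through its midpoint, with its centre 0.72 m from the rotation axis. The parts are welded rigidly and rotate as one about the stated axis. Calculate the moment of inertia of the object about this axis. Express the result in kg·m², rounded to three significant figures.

5.61

Point mass: I_cm = 0; centre at d = 0.89 m, so the parallel axis theorem gives I = 0 + (2)(0.89)² = 1.5842 kg·m².
Thin rod: I_cm = (1/12)ML² = (1/12)(5.9)(1.4)² = 0.96367 kg·m²; centre at d = 0.72 m, so the parallel axis theorem gives I = 0.96367 + (5.9)(0.72)² = 4.0222 kg·m².
Total I = 1.5842 + 4.0222 = 5.6064 kg·m².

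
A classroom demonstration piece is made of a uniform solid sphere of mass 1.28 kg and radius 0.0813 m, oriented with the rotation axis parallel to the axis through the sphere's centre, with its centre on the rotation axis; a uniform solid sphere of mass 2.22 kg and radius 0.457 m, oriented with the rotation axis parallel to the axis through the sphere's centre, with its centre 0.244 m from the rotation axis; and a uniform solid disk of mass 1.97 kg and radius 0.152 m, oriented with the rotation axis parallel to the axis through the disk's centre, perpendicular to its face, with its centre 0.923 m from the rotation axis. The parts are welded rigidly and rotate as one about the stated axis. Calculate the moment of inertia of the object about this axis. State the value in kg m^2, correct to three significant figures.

2.02

Solid sphere: I_cm = (2/5)MR² = (2/5)(1.28)(0.0813)² = 0.0033842 kg m^2; axis through the centre, so I = 0.0033842 kg m^2.
Solid sphere: I_cm = (2/5)MR² = (2/5)(2.22)(0.457)² = 0.18546 kg m^2; centre at d = 0.244 m, so the parallel axis theorem gives I = 0.18546 + (2.22)(0.244)² = 0.31763 kg m^2.
Solid disk: I_cm = (1/2)MR² = (1/2)(1.97)(0.152)² = 0.022757 kg m^2; centre at d = 0.923 m, so the parallel axis theorem gives I = 0.022757 + (1.97)(0.923)² = 1.7011 kg m^2.
Total I = 0.0033842 + 0.31763 + 1.7011 = 2.0221 kg m^2.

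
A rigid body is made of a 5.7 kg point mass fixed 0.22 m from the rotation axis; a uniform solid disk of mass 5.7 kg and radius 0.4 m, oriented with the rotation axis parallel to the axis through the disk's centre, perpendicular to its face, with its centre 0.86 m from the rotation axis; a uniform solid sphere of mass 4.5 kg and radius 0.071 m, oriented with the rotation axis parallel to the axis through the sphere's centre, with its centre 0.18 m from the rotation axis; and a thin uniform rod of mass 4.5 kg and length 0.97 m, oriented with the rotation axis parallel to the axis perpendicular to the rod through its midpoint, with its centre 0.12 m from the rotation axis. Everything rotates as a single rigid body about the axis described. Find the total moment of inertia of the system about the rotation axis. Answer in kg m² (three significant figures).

5.52

Point mass: I_cm = 0; centre at d = 0.22 m, so I = I_cm + Md² gives I = 0 + (5.7)(0.22)² = 0.27588 kg m².
Solid disk: I_cm = (1/2)MR² = (1/2)(5.7)(0.4)² = 0.456 kg m²; centre at d = 0.86 m, so I = I_cm + Md² gives I = 0.456 + (5.7)(0.86)² = 4.6717 kg m².
Solid sphere: I_cm = (2/5)MR² = (2/5)(4.5)(0.071)² = 0.0090738 kg m²; centre at d = 0.18 m, so I = I_cm + Md² gives I = 0.0090738 + (4.5)(0.18)² = 0.15487 kg m².
Thin rod: I_cm = (1/12)ML² = (1/12)(4.5)(0.97)² = 0.35284 kg m²; centre at d = 0.12 m, so I = I_cm + Md² gives I = 0.35284 + (4.5)(0.12)² = 0.41764 kg m².
Total I = 0.27588 + 4.6717 + 0.15487 + 0.41764 = 5.5201 kg m².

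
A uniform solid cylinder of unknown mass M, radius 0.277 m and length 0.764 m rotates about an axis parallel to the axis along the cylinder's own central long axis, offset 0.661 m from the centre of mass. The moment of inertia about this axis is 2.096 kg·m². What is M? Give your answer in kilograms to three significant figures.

4.41

I = I_cm + Md² = (1/2)MR² + Md² = M·[0.5·(0.277)² + (0.661)²] = M·0.47529.
So M = 2.096 / 0.47529 = 4.41 kg.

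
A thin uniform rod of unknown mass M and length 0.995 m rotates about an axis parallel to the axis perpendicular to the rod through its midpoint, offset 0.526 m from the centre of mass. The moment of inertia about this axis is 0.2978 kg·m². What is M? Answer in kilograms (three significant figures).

0.829

I = I_cm + Md² = (1/12)ML² + Md² = M·[0.0833333·(0.995)² + (0.526)²] = M·0.35918.
So M = 0.2978 / 0.35918 = 0.82912 kg.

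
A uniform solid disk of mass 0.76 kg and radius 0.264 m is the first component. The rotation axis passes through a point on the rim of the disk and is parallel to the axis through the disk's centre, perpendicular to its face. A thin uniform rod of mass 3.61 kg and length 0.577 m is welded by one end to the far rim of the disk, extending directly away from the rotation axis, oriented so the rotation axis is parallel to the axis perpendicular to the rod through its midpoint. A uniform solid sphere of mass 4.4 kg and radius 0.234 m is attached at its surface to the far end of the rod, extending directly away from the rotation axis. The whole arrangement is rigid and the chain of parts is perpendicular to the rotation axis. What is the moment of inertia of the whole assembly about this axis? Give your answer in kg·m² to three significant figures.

Solid disk: I_cm = (1/2)MR² = (1/2)(0.76)(0.264)² = 0.026484 kg·m²; centre at d = 0.264 m, so the parallel axis theorem gives I = 0.026484 + (0.76)(0.264)² = 0.079453 kg·m².
Thin rod: I_cm = (1/12)ML² = (1/12)(3.61)(0.577)² = 0.10016 kg·m²; centre at d = 0.264 + 0.264 + 0.2885 = 0.8165 m, so the parallel axis theorem gives I = 0.10016 + (3.61)(0.8165)² = 2.5068 kg·m².
Solid sphere: I_cm = (2/5)MR² = (2/5)(4.4)(0.234)² = 0.096371 kg·m²; centre at d = 0.264 + 0.264 + 0.2885 + 0.2885 + 0.234 = 1.339 m, so the parallel axis theorem gives I = 0.096371 + (4.4)(1.339)² = 7.9852 kg·m².
Total I = 0.079453 + 2.5068 + 7.9852 = 10.572 kg·m².

10.6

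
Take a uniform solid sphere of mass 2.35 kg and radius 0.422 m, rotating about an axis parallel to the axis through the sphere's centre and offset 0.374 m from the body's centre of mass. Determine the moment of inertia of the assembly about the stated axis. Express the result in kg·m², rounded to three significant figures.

0.496

I_cm = (2/5)MR² = (2/5)(2.35)(0.422)² = 0.1674 kg·m²; centre at d = 0.374 m, so I = I_cm + Md² gives I = 0.1674 + (2.35)(0.374)² = 0.49611 kg·m².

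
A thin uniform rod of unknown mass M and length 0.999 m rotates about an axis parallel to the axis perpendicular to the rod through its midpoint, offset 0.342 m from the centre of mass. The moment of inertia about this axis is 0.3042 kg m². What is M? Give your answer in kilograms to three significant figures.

1.52

I = I_cm + Md² = (1/12)ML² + Md² = M·[0.0833333·(0.999)² + (0.342)²] = M·0.20013.
So M = 0.3042 / 0.20013 = 1.52 kg.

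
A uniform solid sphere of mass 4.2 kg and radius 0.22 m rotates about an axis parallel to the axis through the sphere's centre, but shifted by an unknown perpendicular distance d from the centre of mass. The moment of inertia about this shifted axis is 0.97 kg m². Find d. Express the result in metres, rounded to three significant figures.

About the centre-of-mass axis, I_cm = (2/5)MR² = (2/5)(4.2)(0.22)² = 0.081312 kg m².
Parallel axis theorem: I = I_cm + Md², so Md² = 0.97 − 0.081312 = 0.88869 kg m².
d = √(0.88869 / 4.2) = 0.45999 m.

0.460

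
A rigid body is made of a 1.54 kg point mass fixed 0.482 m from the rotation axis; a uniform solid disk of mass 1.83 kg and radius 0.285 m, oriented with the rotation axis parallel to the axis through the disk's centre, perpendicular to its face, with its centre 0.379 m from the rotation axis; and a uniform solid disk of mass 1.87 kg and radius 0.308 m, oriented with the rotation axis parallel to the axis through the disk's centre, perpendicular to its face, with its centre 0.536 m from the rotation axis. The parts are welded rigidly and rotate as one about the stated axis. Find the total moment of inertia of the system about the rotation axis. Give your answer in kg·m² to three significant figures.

1.32

Point mass: I_cm = 0; centre at d = 0.482 m, so the parallel axis theorem gives I = 0 + (1.54)(0.482)² = 0.35778 kg·m².
Solid disk: I_cm = (1/2)MR² = (1/2)(1.83)(0.285)² = 0.074321 kg·m²; centre at d = 0.379 m, so the parallel axis theorem gives I = 0.074321 + (1.83)(0.379)² = 0.33718 kg·m².
Solid disk: I_cm = (1/2)MR² = (1/2)(1.87)(0.308)² = 0.088698 kg·m²; centre at d = 0.536 m, so the parallel axis theorem gives I = 0.088698 + (1.87)(0.536)² = 0.62594 kg·m².
Total I = 0.35778 + 0.33718 + 0.62594 = 1.3209 kg·m².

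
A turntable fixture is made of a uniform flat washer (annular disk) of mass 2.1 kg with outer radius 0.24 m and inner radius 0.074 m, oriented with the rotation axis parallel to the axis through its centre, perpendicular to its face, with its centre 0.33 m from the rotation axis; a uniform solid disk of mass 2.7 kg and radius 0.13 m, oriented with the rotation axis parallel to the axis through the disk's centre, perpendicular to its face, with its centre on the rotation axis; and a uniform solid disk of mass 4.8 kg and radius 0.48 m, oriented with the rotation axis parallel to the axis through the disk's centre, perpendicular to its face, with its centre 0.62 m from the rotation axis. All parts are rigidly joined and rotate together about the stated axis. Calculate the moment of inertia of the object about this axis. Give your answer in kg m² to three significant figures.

2.72

Annular disk: I_cm = (1/2)M(R²+r²) = (1/2)(2.1)[(0.24)² + (0.074)²] = 0.06623 kg m²; centre at d = 0.33 m, so I = I_cm + Md² gives I = 0.06623 + (2.1)(0.33)² = 0.29492 kg m².
Solid disk: I_cm = (1/2)MR² = (1/2)(2.7)(0.13)² = 0.022815 kg m²; axis through the centre, so I = 0.022815 kg m².
Solid disk: I_cm = (1/2)MR² = (1/2)(4.8)(0.48)² = 0.55296 kg m²; centre at d = 0.62 m, so I = I_cm + Md² gives I = 0.55296 + (4.8)(0.62)² = 2.3981 kg m².
Total I = 0.29492 + 0.022815 + 2.3981 = 2.7158 kg m².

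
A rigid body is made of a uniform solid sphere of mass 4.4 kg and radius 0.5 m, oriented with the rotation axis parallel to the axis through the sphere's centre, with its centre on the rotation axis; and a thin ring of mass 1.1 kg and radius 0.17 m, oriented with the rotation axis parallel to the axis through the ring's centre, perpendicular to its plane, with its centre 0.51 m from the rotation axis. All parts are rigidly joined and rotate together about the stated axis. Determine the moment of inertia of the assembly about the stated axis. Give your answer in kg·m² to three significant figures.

0.758

Solid sphere: I_cm = (2/5)MR² = (2/5)(4.4)(0.5)² = 0.44 kg·m²; axis through the centre, so I = 0.44 kg·m².
Thin ring: I_cm = MR² = (1.1)(0.17)² = 0.03179 kg·m²; centre at d = 0.51 m, so the parallel axis theorem gives I = 0.03179 + (1.1)(0.51)² = 0.3179 kg·m².
Total I = 0.44 + 0.3179 = 0.7579 kg·m².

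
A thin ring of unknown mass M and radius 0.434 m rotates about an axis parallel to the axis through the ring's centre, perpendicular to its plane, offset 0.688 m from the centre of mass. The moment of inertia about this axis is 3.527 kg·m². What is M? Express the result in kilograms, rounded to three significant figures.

I = I_cm + Md² = MR² + Md² = M·[1·(0.434)² + (0.688)²] = M·0.6617.
So M = 3.527 / 0.6617 = 5.3302 kg.

5.33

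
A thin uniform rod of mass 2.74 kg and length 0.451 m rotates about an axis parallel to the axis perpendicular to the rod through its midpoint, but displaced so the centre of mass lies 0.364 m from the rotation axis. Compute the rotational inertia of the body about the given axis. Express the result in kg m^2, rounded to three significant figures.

I_cm = (1/12)ML² = (1/12)(2.74)(0.451)² = 0.046443 kg m^2; centre at d = 0.364 m, so the parallel axis theorem gives I = 0.046443 + (2.74)(0.364)² = 0.40948 kg m^2.

0.409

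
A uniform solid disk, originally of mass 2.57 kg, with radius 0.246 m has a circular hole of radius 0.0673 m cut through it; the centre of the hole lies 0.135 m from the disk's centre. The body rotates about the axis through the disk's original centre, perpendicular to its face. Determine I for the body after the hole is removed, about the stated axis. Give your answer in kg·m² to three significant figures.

0.0738

Unpierced body about its centre: I₀ = (1/2)MR² = (1/2)(2.57)(0.246)² = 0.077763 kg·m².
The removed disk has mass m = M·(r/R)² = (2.57)(0.0673/0.246)² = 0.19235 kg (same uniform areal density).
Its moment of inertia about the rotation axis (parallel-axis theorem): I_hole = (1/2)mr² + md² = (1/2)(0.19235)(0.0673)² + (0.19235)(0.135)² = 0.0039412 kg·m².
Treating the hole as negative mass, I = I₀ − I_hole = 0.077763 − 0.0039412 = 0.073822 kg·m².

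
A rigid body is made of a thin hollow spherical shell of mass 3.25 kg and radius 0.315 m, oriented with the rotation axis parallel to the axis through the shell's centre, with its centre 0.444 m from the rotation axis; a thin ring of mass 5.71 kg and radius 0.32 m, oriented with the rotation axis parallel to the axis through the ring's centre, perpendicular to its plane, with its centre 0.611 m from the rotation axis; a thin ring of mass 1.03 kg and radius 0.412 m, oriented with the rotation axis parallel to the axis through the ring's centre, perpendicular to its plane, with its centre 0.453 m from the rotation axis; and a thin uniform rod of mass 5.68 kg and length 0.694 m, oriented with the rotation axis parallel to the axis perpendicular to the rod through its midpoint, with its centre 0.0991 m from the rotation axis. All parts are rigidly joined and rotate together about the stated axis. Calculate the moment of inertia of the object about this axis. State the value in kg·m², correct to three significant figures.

Spherical shell: I_cm = (2/3)MR² = (2/3)(3.25)(0.315)² = 0.21499 kg·m²; centre at d = 0.444 m, so the parallel axis theorem gives I = 0.21499 + (3.25)(0.444)² = 0.85568 kg·m².
Thin ring: I_cm = MR² = (5.71)(0.32)² = 0.5847 kg·m²; centre at d = 0.611 m, so the parallel axis theorem gives I = 0.5847 + (5.71)(0.611)² = 2.7164 kg·m².
Thin ring: I_cm = MR² = (1.03)(0.412)² = 0.17484 kg·m²; centre at d = 0.453 m, so the parallel axis theorem gives I = 0.17484 + (1.03)(0.453)² = 0.3862 kg·m².
Thin rod: I_cm = (1/12)ML² = (1/12)(5.68)(0.694)² = 0.22797 kg·m²; centre at d = 0.0991 m, so the parallel axis theorem gives I = 0.22797 + (5.68)(0.0991)² = 0.28376 kg·m².
Total I = 0.85568 + 2.7164 + 0.3862 + 0.28376 = 4.242 kg·m².

4.24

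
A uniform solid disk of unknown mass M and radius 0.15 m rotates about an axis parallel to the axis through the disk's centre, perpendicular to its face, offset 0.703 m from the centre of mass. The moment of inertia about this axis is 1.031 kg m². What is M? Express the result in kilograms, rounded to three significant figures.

2.04

I = I_cm + Md² = (1/2)MR² + Md² = M·[0.5·(0.15)² + (0.703)²] = M·0.50546.
So M = 1.031 / 0.50546 = 2.0397 kg.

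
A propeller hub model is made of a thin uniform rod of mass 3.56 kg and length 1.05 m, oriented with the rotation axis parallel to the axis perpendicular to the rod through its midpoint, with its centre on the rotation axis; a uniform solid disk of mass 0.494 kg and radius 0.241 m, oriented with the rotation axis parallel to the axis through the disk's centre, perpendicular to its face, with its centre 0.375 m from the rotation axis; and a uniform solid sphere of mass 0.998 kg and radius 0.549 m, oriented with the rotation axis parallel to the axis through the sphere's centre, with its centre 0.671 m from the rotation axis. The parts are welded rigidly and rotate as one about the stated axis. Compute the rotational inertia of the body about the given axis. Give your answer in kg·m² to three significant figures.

Thin rod: I_cm = (1/12)ML² = (1/12)(3.56)(1.05)² = 0.32707 kg·m²; axis through the centre, so I = 0.32707 kg·m².
Solid disk: I_cm = (1/2)MR² = (1/2)(0.494)(0.241)² = 0.014346 kg·m²; centre at d = 0.375 m, so I = I_cm + Md² gives I = 0.014346 + (0.494)(0.375)² = 0.083815 kg·m².
Solid sphere: I_cm = (2/5)MR² = (2/5)(0.998)(0.549)² = 0.12032 kg·m²; centre at d = 0.671 m, so I = I_cm + Md² gives I = 0.12032 + (0.998)(0.671)² = 0.56966 kg·m².
Total I = 0.32707 + 0.083815 + 0.56966 = 0.98055 kg·m².

0.981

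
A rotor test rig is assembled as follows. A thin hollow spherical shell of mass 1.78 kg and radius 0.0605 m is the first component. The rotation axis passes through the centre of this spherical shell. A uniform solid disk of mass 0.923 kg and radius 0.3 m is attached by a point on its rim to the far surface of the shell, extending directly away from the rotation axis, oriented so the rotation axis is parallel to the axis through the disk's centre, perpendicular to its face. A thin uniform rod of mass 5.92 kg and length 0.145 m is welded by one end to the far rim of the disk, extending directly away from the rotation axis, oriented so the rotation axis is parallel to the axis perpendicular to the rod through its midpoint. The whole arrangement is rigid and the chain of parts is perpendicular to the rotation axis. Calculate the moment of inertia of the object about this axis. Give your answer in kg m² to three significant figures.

3.36

Spherical shell: I_cm = (2/3)MR² = (2/3)(1.78)(0.0605)² = 0.0043435 kg m²; axis through the centre, so I = 0.0043435 kg m².
Solid disk: I_cm = (1/2)MR² = (1/2)(0.923)(0.3)² = 0.041535 kg m²; centre at d = 0.0605 + 0.3 = 0.3605 m, so I = I_cm + Md² gives I = 0.041535 + (0.923)(0.3605)² = 0.16149 kg m².
Thin rod: I_cm = (1/12)ML² = (1/12)(5.92)(0.145)² = 0.010372 kg m²; centre at d = 0.0605 + 0.3 + 0.3 + 0.0725 = 0.733 m, so I = I_cm + Md² gives I = 0.010372 + (5.92)(0.733)² = 3.1911 kg m².
Total I = 0.0043435 + 0.16149 + 3.1911 = 3.357 kg m².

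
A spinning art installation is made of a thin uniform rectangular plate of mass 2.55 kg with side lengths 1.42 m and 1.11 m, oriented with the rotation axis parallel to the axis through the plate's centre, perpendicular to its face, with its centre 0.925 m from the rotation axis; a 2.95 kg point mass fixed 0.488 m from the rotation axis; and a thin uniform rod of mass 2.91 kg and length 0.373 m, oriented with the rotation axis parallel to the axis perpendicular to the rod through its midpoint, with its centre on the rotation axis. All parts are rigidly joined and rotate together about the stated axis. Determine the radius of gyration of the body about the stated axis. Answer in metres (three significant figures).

0.655

Rectangular plate: I_cm = (1/12)M(a²+b²) = (1/12)(2.55)[(1.42)² + (1.11)²] = 0.69031 kg m^2; centre at d = 0.925 m, so I = I_cm + Md² gives I = 0.69031 + (2.55)(0.925)² = 2.8721 kg m^2.
Point mass: I_cm = 0; centre at d = 0.488 m, so I = I_cm + Md² gives I = 0 + (2.95)(0.488)² = 0.70252 kg m^2.
Thin rod: I_cm = (1/12)ML² = (1/12)(2.91)(0.373)² = 0.033739 kg m^2; axis through the centre, so I = 0.033739 kg m^2.
Total I = 3.6084 kg m^2; total mass M = 8.41 kg.
k = √(I/M) = √(3.6084/8.41) = 0.65503 m.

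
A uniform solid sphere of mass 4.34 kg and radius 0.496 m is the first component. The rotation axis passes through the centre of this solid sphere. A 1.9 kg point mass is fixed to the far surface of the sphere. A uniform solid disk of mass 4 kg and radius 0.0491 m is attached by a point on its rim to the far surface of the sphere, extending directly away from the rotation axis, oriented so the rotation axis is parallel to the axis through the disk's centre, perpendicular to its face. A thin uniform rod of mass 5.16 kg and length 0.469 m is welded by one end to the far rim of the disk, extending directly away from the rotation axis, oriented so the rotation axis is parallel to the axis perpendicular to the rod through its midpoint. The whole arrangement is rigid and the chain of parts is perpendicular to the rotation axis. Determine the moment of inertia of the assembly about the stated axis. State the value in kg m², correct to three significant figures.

Solid sphere: I_cm = (2/5)MR² = (2/5)(4.34)(0.496)² = 0.42708 kg m²; axis through the centre, so I = 0.42708 kg m².
Point mass: I_cm = 0; centre at d = 0.496 m, so I = I_cm + Md² gives I = 0 + (1.9)(0.496)² = 0.46743 kg m².
Solid disk: I_cm = (1/2)MR² = (1/2)(4)(0.0491)² = 0.0048216 kg m²; centre at d = 0.496 + 0.0491 = 0.5451 m, so I = I_cm + Md² gives I = 0.0048216 + (4)(0.5451)² = 1.1934 kg m².
Thin rod: I_cm = (1/12)ML² = (1/12)(5.16)(0.469)² = 0.094583 kg m²; centre at d = 0.496 + 0.0491 + 0.0491 + 0.2345 = 0.8287 m, so I = I_cm + Md² gives I = 0.094583 + (5.16)(0.8287)² = 3.6382 kg m².
Total I = 0.42708 + 0.46743 + 1.1934 + 3.6382 = 5.7261 kg m².

5.73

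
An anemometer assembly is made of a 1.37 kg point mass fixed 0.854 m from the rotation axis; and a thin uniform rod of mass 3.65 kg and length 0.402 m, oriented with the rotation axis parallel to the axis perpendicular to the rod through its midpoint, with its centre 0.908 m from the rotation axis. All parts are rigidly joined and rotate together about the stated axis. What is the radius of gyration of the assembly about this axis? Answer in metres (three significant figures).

Point mass: I_cm = 0; centre at d = 0.854 m, so I = I_cm + Md² gives I = 0 + (1.37)(0.854)² = 0.99916 kg·m².
Thin rod: I_cm = (1/12)ML² = (1/12)(3.65)(0.402)² = 0.049155 kg·m²; centre at d = 0.908 m, so I = I_cm + Md² gives I = 0.049155 + (3.65)(0.908)² = 3.0584 kg·m².
Total I = 4.0576 kg·m²; total mass M = 5.02 kg.
k = √(I/M) = √(4.0576/5.02) = 0.89905 m.

0.899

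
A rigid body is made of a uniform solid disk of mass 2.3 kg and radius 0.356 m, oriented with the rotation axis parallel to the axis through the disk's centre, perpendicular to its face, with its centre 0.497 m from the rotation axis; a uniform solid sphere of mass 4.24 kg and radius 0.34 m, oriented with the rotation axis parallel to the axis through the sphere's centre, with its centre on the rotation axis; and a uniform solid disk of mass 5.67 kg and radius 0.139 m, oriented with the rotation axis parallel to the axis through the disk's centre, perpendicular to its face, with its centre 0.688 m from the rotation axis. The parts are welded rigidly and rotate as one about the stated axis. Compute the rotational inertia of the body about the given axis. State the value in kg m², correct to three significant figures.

3.65

Solid disk: I_cm = (1/2)MR² = (1/2)(2.3)(0.356)² = 0.14575 kg m²; centre at d = 0.497 m, so I = I_cm + Md² gives I = 0.14575 + (2.3)(0.497)² = 0.71387 kg m².
Solid sphere: I_cm = (2/5)MR² = (2/5)(4.24)(0.34)² = 0.19606 kg m²; axis through the centre, so I = 0.19606 kg m².
Solid disk: I_cm = (1/2)MR² = (1/2)(5.67)(0.139)² = 0.054775 kg m²; centre at d = 0.688 m, so I = I_cm + Md² gives I = 0.054775 + (5.67)(0.688)² = 2.7386 kg m².
Total I = 0.71387 + 0.19606 + 2.7386 = 3.6486 kg m².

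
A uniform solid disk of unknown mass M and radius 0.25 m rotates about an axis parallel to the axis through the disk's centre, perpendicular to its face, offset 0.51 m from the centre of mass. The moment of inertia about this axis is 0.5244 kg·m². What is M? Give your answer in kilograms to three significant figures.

1.80

I = I_cm + Md² = (1/2)MR² + Md² = M·[0.5·(0.25)² + (0.51)²] = M·0.29135.
So M = 0.5244 / 0.29135 = 1.7999 kg.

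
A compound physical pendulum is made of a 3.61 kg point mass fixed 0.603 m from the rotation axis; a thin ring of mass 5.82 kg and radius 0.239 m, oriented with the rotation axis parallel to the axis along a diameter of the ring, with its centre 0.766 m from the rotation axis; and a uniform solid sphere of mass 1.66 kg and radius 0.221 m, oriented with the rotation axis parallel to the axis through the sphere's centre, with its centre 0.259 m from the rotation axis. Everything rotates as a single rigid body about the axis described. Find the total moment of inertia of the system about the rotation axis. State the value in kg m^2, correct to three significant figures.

Point mass: I_cm = 0; centre at d = 0.603 m, so I = I_cm + Md² gives I = 0 + (3.61)(0.603)² = 1.3126 kg m^2.
Thin ring: I_cm = (1/2)MR² = (1/2)(5.82)(0.239)² = 0.16622 kg m^2; centre at d = 0.766 m, so I = I_cm + Md² gives I = 0.16622 + (5.82)(0.766)² = 3.5811 kg m^2.
Solid sphere: I_cm = (2/5)MR² = (2/5)(1.66)(0.221)² = 0.03243 kg m^2; centre at d = 0.259 m, so I = I_cm + Md² gives I = 0.03243 + (1.66)(0.259)² = 0.14378 kg m^2.
Total I = 1.3126 + 3.5811 + 0.14378 = 5.0376 kg m^2.

5.04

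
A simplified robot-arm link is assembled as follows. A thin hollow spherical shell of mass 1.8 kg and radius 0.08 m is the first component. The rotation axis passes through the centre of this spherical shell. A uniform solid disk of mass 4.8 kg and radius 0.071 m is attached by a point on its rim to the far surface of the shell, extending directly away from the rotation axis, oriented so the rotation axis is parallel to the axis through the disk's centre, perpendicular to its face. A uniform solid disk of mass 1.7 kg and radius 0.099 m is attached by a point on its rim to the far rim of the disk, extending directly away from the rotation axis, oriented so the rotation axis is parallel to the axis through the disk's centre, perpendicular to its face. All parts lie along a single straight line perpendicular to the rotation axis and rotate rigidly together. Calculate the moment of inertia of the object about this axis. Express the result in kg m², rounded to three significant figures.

0.313

Spherical shell: I_cm = (2/3)MR² = (2/3)(1.8)(0.08)² = 0.00768 kg m²; axis through the centre, so I = 0.00768 kg m².
Solid disk: I_cm = (1/2)MR² = (1/2)(4.8)(0.071)² = 0.012098 kg m²; centre at d = 0.08 + 0.071 = 0.151 m, so the parallel axis theorem gives I = 0.012098 + (4.8)(0.151)² = 0.12154 kg m².
Solid disk: I_cm = (1/2)MR² = (1/2)(1.7)(0.099)² = 0.0083309 kg m²; centre at d = 0.08 + 0.071 + 0.071 + 0.099 = 0.321 m, so the parallel axis theorem gives I = 0.0083309 + (1.7)(0.321)² = 0.1835 kg m².
Total I = 0.00768 + 0.12154 + 0.1835 = 0.31272 kg m².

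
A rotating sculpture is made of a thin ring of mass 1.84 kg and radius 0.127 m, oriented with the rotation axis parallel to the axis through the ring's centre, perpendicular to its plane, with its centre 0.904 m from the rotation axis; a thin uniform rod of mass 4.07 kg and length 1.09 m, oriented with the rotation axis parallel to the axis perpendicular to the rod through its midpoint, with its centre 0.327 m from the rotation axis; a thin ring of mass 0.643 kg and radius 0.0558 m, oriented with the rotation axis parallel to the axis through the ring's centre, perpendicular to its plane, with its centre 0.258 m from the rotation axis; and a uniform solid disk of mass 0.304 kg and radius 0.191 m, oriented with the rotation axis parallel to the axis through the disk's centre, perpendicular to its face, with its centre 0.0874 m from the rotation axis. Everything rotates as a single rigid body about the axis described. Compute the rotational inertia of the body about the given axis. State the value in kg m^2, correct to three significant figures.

Thin ring: I_cm = MR² = (1.84)(0.127)² = 0.029677 kg m^2; centre at d = 0.904 m, so I = I_cm + Md² gives I = 0.029677 + (1.84)(0.904)² = 1.5334 kg m^2.
Thin rod: I_cm = (1/12)ML² = (1/12)(4.07)(1.09)² = 0.40296 kg m^2; centre at d = 0.327 m, so I = I_cm + Md² gives I = 0.40296 + (4.07)(0.327)² = 0.83816 kg m^2.
Thin ring: I_cm = MR² = (0.643)(0.0558)² = 0.0020021 kg m^2; centre at d = 0.258 m, so I = I_cm + Md² gives I = 0.0020021 + (0.643)(0.258)² = 0.044803 kg m^2.
Solid disk: I_cm = (1/2)MR² = (1/2)(0.304)(0.191)² = 0.0055451 kg m^2; centre at d = 0.0874 m, so I = I_cm + Md² gives I = 0.0055451 + (0.304)(0.0874)² = 0.0078673 kg m^2.
Total I = 1.5334 + 0.83816 + 0.044803 + 0.0078673 = 2.4242 kg m^2.

2.42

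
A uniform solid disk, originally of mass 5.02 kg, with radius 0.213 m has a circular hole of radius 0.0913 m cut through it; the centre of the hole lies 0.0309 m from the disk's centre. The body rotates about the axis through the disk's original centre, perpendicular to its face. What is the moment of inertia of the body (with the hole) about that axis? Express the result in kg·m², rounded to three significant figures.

Unpierced body about its centre: I₀ = (1/2)MR² = (1/2)(5.02)(0.213)² = 0.11388 kg·m².
The removed disk has mass m = M·(r/R)² = (5.02)(0.0913/0.213)² = 0.92233 kg (same uniform areal density).
Its moment of inertia about the rotation axis (parallel-axis theorem): I_hole = (1/2)mr² + md² = (1/2)(0.92233)(0.0913)² + (0.92233)(0.0309)² = 0.0047248 kg·m².
Treating the hole as negative mass, I = I₀ − I_hole = 0.11388 − 0.0047248 = 0.10915 kg·m².

0.109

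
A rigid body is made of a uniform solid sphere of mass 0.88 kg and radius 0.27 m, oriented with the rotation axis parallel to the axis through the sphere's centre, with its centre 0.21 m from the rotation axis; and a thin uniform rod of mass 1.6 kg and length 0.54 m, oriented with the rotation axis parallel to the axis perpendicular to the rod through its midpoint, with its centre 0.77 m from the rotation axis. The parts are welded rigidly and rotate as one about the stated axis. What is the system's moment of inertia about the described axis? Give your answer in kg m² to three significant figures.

Solid sphere: I_cm = (2/5)MR² = (2/5)(0.88)(0.27)² = 0.025661 kg m²; centre at d = 0.21 m, so the parallel axis theorem gives I = 0.025661 + (0.88)(0.21)² = 0.064469 kg m².
Thin rod: I_cm = (1/12)ML² = (1/12)(1.6)(0.54)² = 0.03888 kg m²; centre at d = 0.77 m, so the parallel axis theorem gives I = 0.03888 + (1.6)(0.77)² = 0.98752 kg m².
Total I = 0.064469 + 0.98752 = 1.052 kg m².

1.05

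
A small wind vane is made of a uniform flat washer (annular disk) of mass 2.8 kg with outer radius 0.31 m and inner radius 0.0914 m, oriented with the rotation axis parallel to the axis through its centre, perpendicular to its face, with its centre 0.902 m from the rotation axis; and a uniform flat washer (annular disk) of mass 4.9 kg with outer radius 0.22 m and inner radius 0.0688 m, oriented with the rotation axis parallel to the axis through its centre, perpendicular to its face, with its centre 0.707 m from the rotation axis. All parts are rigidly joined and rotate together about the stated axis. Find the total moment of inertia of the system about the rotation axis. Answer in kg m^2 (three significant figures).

Annular disk: I_cm = (1/2)M(R²+r²) = (1/2)(2.8)[(0.31)² + (0.0914)²] = 0.14624 kg m^2; centre at d = 0.902 m, so the parallel axis theorem gives I = 0.14624 + (2.8)(0.902)² = 2.4243 kg m^2.
Annular disk: I_cm = (1/2)M(R²+r²) = (1/2)(4.9)[(0.22)² + (0.0688)²] = 0.13018 kg m^2; centre at d = 0.707 m, so the parallel axis theorem gives I = 0.13018 + (4.9)(0.707)² = 2.5794 kg m^2.
Total I = 2.4243 + 2.5794 = 5.0038 kg m^2.

5.00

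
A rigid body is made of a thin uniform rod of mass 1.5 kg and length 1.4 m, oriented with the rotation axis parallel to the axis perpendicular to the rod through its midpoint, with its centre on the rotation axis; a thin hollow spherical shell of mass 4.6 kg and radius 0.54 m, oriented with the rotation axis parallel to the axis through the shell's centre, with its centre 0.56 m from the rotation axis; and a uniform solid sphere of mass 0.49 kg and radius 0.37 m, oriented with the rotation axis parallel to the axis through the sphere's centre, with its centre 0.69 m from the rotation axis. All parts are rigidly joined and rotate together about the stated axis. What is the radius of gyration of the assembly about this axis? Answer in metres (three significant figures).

0.657

Thin rod: I_cm = (1/12)ML² = (1/12)(1.5)(1.4)² = 0.245 kg m²; axis through the centre, so I = 0.245 kg m².
Spherical shell: I_cm = (2/3)MR² = (2/3)(4.6)(0.54)² = 0.89424 kg m²; centre at d = 0.56 m, so the parallel axis theorem gives I = 0.89424 + (4.6)(0.56)² = 2.3368 kg m².
Solid sphere: I_cm = (2/5)MR² = (2/5)(0.49)(0.37)² = 0.026832 kg m²; centre at d = 0.69 m, so the parallel axis theorem gives I = 0.026832 + (0.49)(0.69)² = 0.26012 kg m².
Total I = 2.8419 kg m²; total mass M = 6.59 kg.
k = √(I/M) = √(2.8419/6.59) = 0.65669 m.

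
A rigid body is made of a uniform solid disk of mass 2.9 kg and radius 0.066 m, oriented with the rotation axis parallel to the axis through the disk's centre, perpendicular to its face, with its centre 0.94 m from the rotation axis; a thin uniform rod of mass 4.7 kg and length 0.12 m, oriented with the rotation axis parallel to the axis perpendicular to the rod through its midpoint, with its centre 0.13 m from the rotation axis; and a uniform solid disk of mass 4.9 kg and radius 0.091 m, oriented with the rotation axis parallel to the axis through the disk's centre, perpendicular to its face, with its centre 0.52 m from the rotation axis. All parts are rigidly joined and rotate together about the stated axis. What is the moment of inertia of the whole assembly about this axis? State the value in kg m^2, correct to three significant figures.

Solid disk: I_cm = (1/2)MR² = (1/2)(2.9)(0.066)² = 0.0063162 kg m^2; centre at d = 0.94 m, so the parallel axis theorem gives I = 0.0063162 + (2.9)(0.94)² = 2.5688 kg m^2.
Thin rod: I_cm = (1/12)ML² = (1/12)(4.7)(0.12)² = 0.00564 kg m^2; centre at d = 0.13 m, so the parallel axis theorem gives I = 0.00564 + (4.7)(0.13)² = 0.08507 kg m^2.
Solid disk: I_cm = (1/2)MR² = (1/2)(4.9)(0.091)² = 0.020288 kg m^2; centre at d = 0.52 m, so the parallel axis theorem gives I = 0.020288 + (4.9)(0.52)² = 1.3452 kg m^2.
Total I = 2.5688 + 0.08507 + 1.3452 = 3.9991 kg m^2.

4.00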